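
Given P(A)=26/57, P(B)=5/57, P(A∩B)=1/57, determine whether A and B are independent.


P(A)*P(B) = 26/57*5/57 = 130/3249
P(A∩B) = 1/57 != 130/3249, so not independent

No, A and B are not independent


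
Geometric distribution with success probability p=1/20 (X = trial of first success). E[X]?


For geometric (trials until first success), E[X] = 1/p = 1/(1/20) = 20

20


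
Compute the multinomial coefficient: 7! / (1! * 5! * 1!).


7! = 5040
Denominator: 1!=1 * 5!=120 * 1!=1
Coefficient = 5040 / 120 = 42

42


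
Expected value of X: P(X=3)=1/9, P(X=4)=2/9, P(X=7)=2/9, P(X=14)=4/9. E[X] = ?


E[X] = sum(x * P(x))
= 3*1/9 + 4*2/9 + 7*2/9 + 14*4/9
= 9

9


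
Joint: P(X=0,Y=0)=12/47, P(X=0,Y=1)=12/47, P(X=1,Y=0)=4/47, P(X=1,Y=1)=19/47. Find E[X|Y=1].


P(Y=1) = 31/47
E[X|Y=1] = (0*12 + 1*19)/31 = 19/31

19/31


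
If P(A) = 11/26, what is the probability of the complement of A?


P(A') = 1 - P(A) = 1 - 11/26 = 15/26

15/26


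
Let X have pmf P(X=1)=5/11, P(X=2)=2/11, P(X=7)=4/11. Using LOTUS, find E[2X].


E[2X] = sum(g(x)*P(x))
= 2*5/11 + 4*2/11 + 14*4/11
= 74/11

74/11


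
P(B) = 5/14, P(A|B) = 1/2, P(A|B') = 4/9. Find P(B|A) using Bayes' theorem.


P(A) = P(A|B)P(B) + P(A|B')P(B') = 1/2*5/14 + 4/9*9/14 = 13/28
P(B|A) = P(A|B)P(B)/P(A) = (5/28)/(13/28) = 5/13

5/13


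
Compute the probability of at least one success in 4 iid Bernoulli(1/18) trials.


P(at least one) = 1 - P(none)
P(none) = (1 - 1/18)^4 = (17/18)^4 = 83521/104976
P(at least one) = 1 - 83521/104976 = 21455/104976

21455/104976


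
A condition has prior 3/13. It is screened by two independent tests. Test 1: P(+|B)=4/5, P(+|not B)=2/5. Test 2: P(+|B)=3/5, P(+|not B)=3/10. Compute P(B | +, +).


After test 1: P(+) = 4/5*3/13 + 2/5*10/13 = 32/65
P(B|+) = (12/65)/(32/65) = 3/8
After test 2 (use post1 as new prior): P(+) = 3/5*3/8 + 3/10*5/8 = 33/80
P(B|+,+) = (9/40)/(33/80) = 6/11

6/11


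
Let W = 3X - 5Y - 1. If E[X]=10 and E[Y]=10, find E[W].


E[3X - 5Y - 1] = 3*E[X] - 5*E[Y] - 1
= (3)*(10) + (-5)*(10) + (-1)
= 30 - 50 - 1 = -21

-21


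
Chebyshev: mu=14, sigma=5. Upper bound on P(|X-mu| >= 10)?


k = 10/5 = 2
Chebyshev: P(|X-mu| >= k*sigma) <= 1/k^2 = 1/2^2 = 1/4

1/4


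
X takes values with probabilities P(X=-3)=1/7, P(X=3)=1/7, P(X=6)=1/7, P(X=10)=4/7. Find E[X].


E[X] = sum(x * P(x))
= -3*1/7 + 3*1/7 + 6*1/7 + 10*4/7
= 46/7

46/7


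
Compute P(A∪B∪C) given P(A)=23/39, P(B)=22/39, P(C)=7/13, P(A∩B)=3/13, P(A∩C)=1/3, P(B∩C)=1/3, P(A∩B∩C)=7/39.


P(A∪B∪C) = P(A)+P(B)+P(C) - P(AB)-P(AC)-P(BC) + P(ABC)
= 23/39+22/39+7/13 - 3/13-1/3-1/3 + 7/39
= 38/39

38/39


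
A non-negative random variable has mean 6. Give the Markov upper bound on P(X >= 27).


Markov: P(X >= a) <= E[X]/a
P(X >= 27) <= 6/27 = 2/9

2/9


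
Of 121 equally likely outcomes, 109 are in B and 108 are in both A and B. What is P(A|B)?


P(A|B) = P(A∩B)/P(B) = (108/121)/(109/121) = 108/109

108/109


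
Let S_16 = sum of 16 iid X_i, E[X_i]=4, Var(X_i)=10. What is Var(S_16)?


By independence, Var(S_n) = n*Var(X_1) = 16*10 = 160

160


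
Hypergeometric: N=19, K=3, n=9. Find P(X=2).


P(X=2) = C(3,2)*C(16,7) / C(19,9)
= 3*11440 / 92378
= 34320/92378 = 120/323

120/323


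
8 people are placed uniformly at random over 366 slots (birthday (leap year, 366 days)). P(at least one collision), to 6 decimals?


P(all different) = prod((366-i)/366 for i=0..7) = 0.925861
P(at least one match) = 1 - 0.925861 = 0.074139

0.074139


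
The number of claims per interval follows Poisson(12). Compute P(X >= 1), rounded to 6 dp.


P(X>=1) = 1 - P(X<=0) = 1 - (e^(-12)*12^0/0!)
≈ 1 - 0.0000061442 = 0.9999938558
≈ 0.999994

0.999994


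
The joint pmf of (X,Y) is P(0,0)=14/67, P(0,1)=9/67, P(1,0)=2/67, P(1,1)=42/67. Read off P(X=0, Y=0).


Read from table: P(X=0, Y=0) = 14/67

14/67


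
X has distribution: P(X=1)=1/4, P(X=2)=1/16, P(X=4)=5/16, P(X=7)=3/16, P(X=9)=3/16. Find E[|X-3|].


E[|X-3|] = sum(g(x)*P(x))
= 2*1/4 + 1*1/16 + 1*5/16 + 4*3/16 + 6*3/16
= 11/4

11/4


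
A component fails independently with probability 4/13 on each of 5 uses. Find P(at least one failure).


P(at least one) = 1 - P(none)
P(none) = (1 - 4/13)^5 = (9/13)^5 = 59049/371293
P(at least one) = 1 - 59049/371293 = 312244/371293

312244/371293


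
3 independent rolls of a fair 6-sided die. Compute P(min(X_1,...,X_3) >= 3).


P(min >= 3) = P(all X_i >= 3) = (P(X_1 >= 3))^3
= (4/6)^3 = (2/3)^3 = 8/27

8/27


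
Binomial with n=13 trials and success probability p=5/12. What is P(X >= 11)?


P(X>=11) = P(X=11) + P(X=12) + P(X=13)
= 31103515625/17832200896512 + 22216796875/106993205379072 + 1220703125/106993205379072
= 11669921875/5944066965504

11669921875/5944066965504


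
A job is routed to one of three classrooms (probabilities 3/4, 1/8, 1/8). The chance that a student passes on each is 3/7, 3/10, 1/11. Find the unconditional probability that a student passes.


P(A) = P(A|B1)P(B1) + P(A|B2)P(B2) + P(A|B3)P(B3)
= 3/7*3/4 + 3/10*1/8 + 1/11*1/8
= 9/28 + 3/80 + 1/88 = 2281/6160

2281/6160


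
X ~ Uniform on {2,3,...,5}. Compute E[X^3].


E[X^3] = (1/4) * sum(x^3 for x=2..5)
= 224/4 = 56

56


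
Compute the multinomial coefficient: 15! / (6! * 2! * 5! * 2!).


15! = 1307674368000
Denominator: 6!=720 * 2!=2 * 5!=120 * 2!=2
Coefficient = 1307674368000 / 345600 = 3783780

3783780


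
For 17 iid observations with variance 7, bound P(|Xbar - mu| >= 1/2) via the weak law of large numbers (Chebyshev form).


Var(Xbar) = Var(X)/n = 7/17
Chebyshev: P(|Xbar-mu| >= 1/2) <= Var(Xbar)/(1/2)^2 = (7/17)/(1/4) = 28/17
Bound exceeds 1, so trivial bound: 1

1


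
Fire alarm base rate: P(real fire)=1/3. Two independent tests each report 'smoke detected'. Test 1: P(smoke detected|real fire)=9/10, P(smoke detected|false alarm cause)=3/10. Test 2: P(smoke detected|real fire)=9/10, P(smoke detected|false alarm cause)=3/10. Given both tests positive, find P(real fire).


After test 1: P(+) = 9/10*1/3 + 3/10*2/3 = 1/2
P(B|+) = (3/10)/(1/2) = 3/5
After test 2 (use post1 as new prior): P(+) = 9/10*3/5 + 3/10*2/5 = 33/50
P(B|+,+) = (27/50)/(33/50) = 9/11

9/11


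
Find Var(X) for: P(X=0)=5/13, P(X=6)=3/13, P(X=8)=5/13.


E[X] = 58/13, E[X^2] = 428/13
Var(X) = E[X^2] - (E[X])^2 = 428/13 - (58/13)^2 = 2200/169

2200/169


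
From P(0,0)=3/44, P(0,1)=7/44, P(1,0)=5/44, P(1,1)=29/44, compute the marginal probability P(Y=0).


P(Y=0) = P(0,0)+P(1,0) = 3/44 + 5/44 = 8/44 = 2/11

2/11


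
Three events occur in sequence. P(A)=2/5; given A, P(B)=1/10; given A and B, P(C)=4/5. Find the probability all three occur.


P(A∩B∩C) = P(A) * P(B|A) * P(C|A∩B)
= 2/5 * 1/10 * 4/5
= 1/25 * 4/5 = 4/125

4/125


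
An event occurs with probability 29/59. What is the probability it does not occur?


P(A') = 1 - P(A) = 1 - 29/59 = 30/59

30/59


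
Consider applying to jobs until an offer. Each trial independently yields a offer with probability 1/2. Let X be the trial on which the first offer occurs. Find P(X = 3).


P(X=3) = (1-p)^2 * p = (1/2)^2 * 1/2
= 1/4 * 1/2 = 1/8

1/8


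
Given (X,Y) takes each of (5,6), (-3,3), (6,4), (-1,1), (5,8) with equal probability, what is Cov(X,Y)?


E[X]=12/5, E[Y]=22/5, E[XY]=84/5
Cov(X,Y) = E[XY] - E[X]E[Y] = 84/5 - 12/5*22/5 = 156/25

156/25


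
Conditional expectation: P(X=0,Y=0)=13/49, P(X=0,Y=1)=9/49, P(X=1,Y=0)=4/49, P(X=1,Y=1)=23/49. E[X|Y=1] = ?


P(Y=1) = 32/49
E[X|Y=1] = (0*9 + 1*23)/32 = 23/32

23/32


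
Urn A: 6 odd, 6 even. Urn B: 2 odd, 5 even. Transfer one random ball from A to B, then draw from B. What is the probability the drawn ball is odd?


P(transfer odd) = 6/12 = 1/2; P(transfer even) = 1/2
If odd transferred: Urn II has 3 odd of 8, so P(odd|odd moved) = 3/8
If even transferred: Urn II has 2 odd of 8, so P(odd|even moved) = 1/4
By total probability: P(odd) = 1/2*3/8 + 1/2*1/4 = 5/16

5/16


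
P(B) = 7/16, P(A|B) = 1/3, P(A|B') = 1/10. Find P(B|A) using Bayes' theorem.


P(A) = P(A|B)P(B) + P(A|B')P(B') = 1/3*7/16 + 1/10*9/16 = 97/480
P(B|A) = P(A|B)P(B)/P(A) = (7/48)/(97/480) = 70/97

70/97


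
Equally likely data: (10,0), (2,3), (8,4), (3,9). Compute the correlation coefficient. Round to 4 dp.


Cov(X,Y) = -6.7500, Var(X) = 11.1875, Var(Y) = 10.5000
rho = Cov/(sqrt(VarX)*sqrt(VarY)) = -0.6228

-0.6228


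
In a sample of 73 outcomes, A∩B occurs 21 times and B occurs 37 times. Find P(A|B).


P(A|B) = P(A∩B)/P(B) = (21/73)/(37/73) = 21/37

21/37


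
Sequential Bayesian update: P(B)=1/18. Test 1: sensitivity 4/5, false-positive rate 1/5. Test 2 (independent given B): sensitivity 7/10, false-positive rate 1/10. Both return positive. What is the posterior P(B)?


After test 1: P(+) = 4/5*1/18 + 1/5*17/18 = 7/30
P(B|+) = (2/45)/(7/30) = 4/21
After test 2 (use post1 as new prior): P(+) = 7/10*4/21 + 1/10*17/21 = 3/14
P(B|+,+) = (2/15)/(3/14) = 28/45

28/45


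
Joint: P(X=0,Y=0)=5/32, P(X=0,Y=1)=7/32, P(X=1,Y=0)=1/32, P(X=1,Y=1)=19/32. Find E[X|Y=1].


P(Y=1) = 26/32
E[X|Y=1] = (0*7 + 1*19)/26 = 19/26

19/26


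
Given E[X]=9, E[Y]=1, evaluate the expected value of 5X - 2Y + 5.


E[5X - 2Y + 5] = 5*E[X] - 2*E[Y] + 5
= (5)*(9) + (-2)*(1) + (5)
= 45 - 2 + 5 = 48

48


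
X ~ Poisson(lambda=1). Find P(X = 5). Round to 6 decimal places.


P(X=5) = e^(-1) * 1^5 / 5!
≈ 0.3678794412 * 1 / 120
≈ 0.003066

0.003066


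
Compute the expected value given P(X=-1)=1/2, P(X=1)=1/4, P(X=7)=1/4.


E[X] = sum(x * P(x))
= -1*1/2 + 1*1/4 + 7*1/4
= 3/2

3/2


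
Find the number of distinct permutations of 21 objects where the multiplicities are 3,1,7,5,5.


21! = 51090942171709440000
Denominator: 3!=6 * 1!=1 * 7!=5040 * 5!=120 * 5!=120
Coefficient = 51090942171709440000 / 435456000 = 117327450240

117327450240


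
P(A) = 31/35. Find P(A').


P(A') = 1 - P(A) = 1 - 31/35 = 4/35

4/35


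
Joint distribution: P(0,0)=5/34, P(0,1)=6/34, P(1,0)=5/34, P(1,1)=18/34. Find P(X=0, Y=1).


Read from table: P(X=0, Y=1) = 6/34 = 3/17

3/17


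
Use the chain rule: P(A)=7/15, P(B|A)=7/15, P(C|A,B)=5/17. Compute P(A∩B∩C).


P(A∩B∩C) = P(A) * P(B|A) * P(C|A∩B)
= 7/15 * 7/15 * 5/17
= 49/225 * 5/17 = 49/765

49/765


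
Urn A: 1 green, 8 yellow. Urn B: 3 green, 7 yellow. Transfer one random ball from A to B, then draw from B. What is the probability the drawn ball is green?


P(transfer green) = 1/9; P(transfer yellow) = 8/9
If green transferred: Urn II has 4 green of 11, so P(green|green moved) = 4/11
If yellow transferred: Urn II has 3 green of 11, so P(green|yellow moved) = 3/11
By total probability: P(green) = 1/9*4/11 + 8/9*3/11 = 28/99

28/99


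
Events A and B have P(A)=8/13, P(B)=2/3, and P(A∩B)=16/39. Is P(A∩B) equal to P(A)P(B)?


P(A)*P(B) = 8/13*2/3 = 16/39
P(A∩B) = 16/39, which equals P(A)P(B), so independent

Yes, A and B are independent


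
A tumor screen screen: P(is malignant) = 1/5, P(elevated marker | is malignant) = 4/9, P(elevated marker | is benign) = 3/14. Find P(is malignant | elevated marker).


P(A) = P(A|B)P(B) + P(A|B')P(B') = 4/9*1/5 + 3/14*4/5 = 82/315
P(B|A) = P(A|B)P(B)/P(A) = (4/45)/(82/315) = 14/41

14/41


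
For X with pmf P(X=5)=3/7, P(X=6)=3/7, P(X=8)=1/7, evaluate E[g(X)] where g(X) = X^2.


E[X^2] = sum(g(x)*P(x))
= 25*3/7 + 36*3/7 + 64*1/7
= 247/7

247/7


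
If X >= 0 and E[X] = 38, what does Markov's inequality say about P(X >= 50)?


Markov: P(X >= a) <= E[X]/a
P(X >= 50) <= 38/50 = 19/25

19/25


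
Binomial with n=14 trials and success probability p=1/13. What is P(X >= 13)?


P(X>=13) = P(X=13) + P(X=14)
= 168/3937376385699289 + 1/3937376385699289
= 1/23298085122481

1/23298085122481


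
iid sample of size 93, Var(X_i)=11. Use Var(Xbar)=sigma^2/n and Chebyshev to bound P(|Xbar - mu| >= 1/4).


Var(Xbar) = Var(X)/n = 11/93
Chebyshev: P(|Xbar-mu| >= 1/4) <= Var(Xbar)/(1/4)^2 = (11/93)/(1/16) = 176/93
Bound exceeds 1, so trivial bound: 1

1


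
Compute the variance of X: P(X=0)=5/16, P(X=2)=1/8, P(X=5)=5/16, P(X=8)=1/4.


E[X] = 61/16, E[X^2] = 389/16
Var(X) = E[X^2] - (E[X])^2 = 389/16 - (61/16)^2 = 2503/256

2503/256


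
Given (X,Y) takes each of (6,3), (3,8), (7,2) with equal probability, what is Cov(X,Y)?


E[X]=16/3, E[Y]=13/3, E[XY]=56/3
Cov(X,Y) = E[XY] - E[X]E[Y] = 56/3 - 16/3*13/3 = -40/9

-40/9


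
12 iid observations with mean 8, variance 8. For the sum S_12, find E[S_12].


E[S_n] = n*E[X_1] = 12*8 = 96

96


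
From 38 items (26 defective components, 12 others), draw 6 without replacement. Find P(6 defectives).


P(X=6) = C(26,6)*C(12,0) / C(38,6)
= 230230*1 / 2760681
= 230230/2760681 = 2990/35853

2990/35853


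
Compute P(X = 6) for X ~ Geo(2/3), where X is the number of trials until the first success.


P(X=6) = (1-p)^5 * p = (1/3)^5 * 2/3
= 1/243 * 2/3 = 2/729

2/729


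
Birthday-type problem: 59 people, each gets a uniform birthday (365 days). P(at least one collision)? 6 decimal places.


P(all different) = prod((365-i)/365 for i=0..58) = 0.007011
P(at least one match) = 1 - 0.007011 = 0.992989

0.992989


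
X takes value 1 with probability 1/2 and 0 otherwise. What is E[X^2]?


For Bernoulli: X in {0,1}
E[X^2] = 0^2*(1-1/2) + 1^2*1/2 = 1/2

1/2


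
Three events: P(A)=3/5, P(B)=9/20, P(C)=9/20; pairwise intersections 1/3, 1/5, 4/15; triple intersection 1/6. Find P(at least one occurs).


P(A∪B∪C) = P(A)+P(B)+P(C) - P(AB)-P(AC)-P(BC) + P(ABC)
= 3/5+9/20+9/20 - 1/3-1/5-4/15 + 1/6
= 13/15

13/15


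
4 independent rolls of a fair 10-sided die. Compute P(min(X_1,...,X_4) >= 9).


P(min >= 9) = P(all X_i >= 9) = (P(X_1 >= 9))^4
= (2/10)^4 = (1/5)^4 = 1/625

1/625


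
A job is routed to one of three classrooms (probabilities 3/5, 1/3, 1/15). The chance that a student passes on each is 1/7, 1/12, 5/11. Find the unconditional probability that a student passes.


P(A) = P(A|B1)P(B1) + P(A|B2)P(B2) + P(A|B3)P(B3)
= 1/7*3/5 + 1/12*1/3 + 5/11*1/15
= 3/35 + 1/36 + 1/33 = 1993/13860

1993/13860


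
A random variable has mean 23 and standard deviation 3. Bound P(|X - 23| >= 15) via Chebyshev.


k = 15/3 = 5
Chebyshev: P(|X-mu| >= k*sigma) <= 1/k^2 = 1/5^2 = 1/25

1/25


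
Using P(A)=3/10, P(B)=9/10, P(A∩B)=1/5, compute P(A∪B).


P(A∪B) = P(A) + P(B) - P(A∩B)
= 3/10 + 9/10 - 1/5 = 1

1


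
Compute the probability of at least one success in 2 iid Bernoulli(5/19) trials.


P(at least one) = 1 - P(none)
P(none) = (1 - 5/19)^2 = (14/19)^2 = 196/361
P(at least one) = 1 - 196/361 = 165/361

165/361


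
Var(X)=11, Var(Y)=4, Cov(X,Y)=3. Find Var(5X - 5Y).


Var(5X - 5Y) = 5^2*Var(X) + (-5)^2*Var(Y) + 2*5*(-5)*Cov(X,Y)
= 25*11 + 25*4 - 50*3
= 275 + 100 - 150 = 225

225


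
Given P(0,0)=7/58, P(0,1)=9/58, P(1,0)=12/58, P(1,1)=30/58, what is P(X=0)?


P(X=0) = P(0,0)+P(0,1) = 7/58 + 9/58 = 16/58 = 8/29

8/29


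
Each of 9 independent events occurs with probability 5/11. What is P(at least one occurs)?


P(at least one) = 1 - P(none)
P(none) = (1 - 5/11)^9 = (6/11)^9 = 10077696/2357947691
P(at least one) = 1 - 10077696/2357947691 = 2347869995/2357947691

2347869995/2357947691


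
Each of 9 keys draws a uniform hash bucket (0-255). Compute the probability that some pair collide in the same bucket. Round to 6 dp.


P(all different) = prod((256-i)/256 for i=0..8) = 0.867441
P(at least one match) = 1 - 0.867441 = 0.132559

0.132559


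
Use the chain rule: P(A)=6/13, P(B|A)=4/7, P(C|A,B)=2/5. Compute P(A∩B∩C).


P(A∩B∩C) = P(A) * P(B|A) * P(C|A∩B)
= 6/13 * 4/7 * 2/5
= 24/91 * 2/5 = 48/455

48/455


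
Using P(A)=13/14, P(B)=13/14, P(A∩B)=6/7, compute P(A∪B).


P(A∪B) = P(A) + P(B) - P(A∩B)
= 13/14 + 13/14 - 6/7 = 1

1


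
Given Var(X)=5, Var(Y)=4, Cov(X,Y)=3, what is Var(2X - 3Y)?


Var(2X - 3Y) = 2^2*Var(X) + (-3)^2*Var(Y) + 2*2*(-3)*Cov(X,Y)
= 4*5 + 9*4 - 12*3
= 20 + 36 - 36 = 20

20


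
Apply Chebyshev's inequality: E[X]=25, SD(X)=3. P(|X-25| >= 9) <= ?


k = 9/3 = 3
Chebyshev: P(|X-mu| >= k*sigma) <= 1/k^2 = 1/3^2 = 1/9

1/9


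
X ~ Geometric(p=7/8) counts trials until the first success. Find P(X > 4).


P(X > 4) = P(first 4 trials all fail) = (1-p)^4 = (1/8)^4 = 1/4096

1/4096


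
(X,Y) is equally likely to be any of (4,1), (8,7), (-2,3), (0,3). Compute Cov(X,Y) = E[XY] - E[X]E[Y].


E[X]=5/2, E[Y]=7/2, E[XY]=27/2
Cov(X,Y) = E[XY] - E[X]E[Y] = 27/2 - 5/2*7/2 = 19/4

19/4


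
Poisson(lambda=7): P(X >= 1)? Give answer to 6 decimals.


P(X>=1) = 1 - P(X<=0) = 1 - (e^(-7)*7^0/0!)
≈ 1 - 0.0009118820 = 0.9990881180
≈ 0.999088

0.999088


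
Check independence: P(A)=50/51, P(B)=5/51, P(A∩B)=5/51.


P(A)*P(B) = 50/51*5/51 = 250/2601
P(A∩B) = 5/51 != 250/2601, so not independent

No, A and B are not independent


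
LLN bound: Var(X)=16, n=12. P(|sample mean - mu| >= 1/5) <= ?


Var(Xbar) = Var(X)/n = 16/12
Chebyshev: P(|Xbar-mu| >= 1/5) <= Var(Xbar)/(1/5)^2 = (4/3)/(1/25) = 100/3
Bound exceeds 1, so trivial bound: 1

1


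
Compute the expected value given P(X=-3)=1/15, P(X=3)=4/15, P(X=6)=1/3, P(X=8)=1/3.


E[X] = sum(x * P(x))
= -3*1/15 + 3*4/15 + 6*1/3 + 8*1/3
= 79/15

79/15


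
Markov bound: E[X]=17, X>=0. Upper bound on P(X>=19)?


Markov: P(X >= a) <= E[X]/a
P(X >= 19) <= 17/19

17/19


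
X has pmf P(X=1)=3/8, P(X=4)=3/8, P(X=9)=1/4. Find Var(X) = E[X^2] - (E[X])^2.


E[X] = 33/8, E[X^2] = 213/8
Var(X) = E[X^2] - (E[X])^2 = 213/8 - (33/8)^2 = 615/64

615/64


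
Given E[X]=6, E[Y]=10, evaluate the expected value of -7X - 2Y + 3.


E[-7X - 2Y + 3] = -7*E[X] - 2*E[Y] + 3
= (-7)*(6) + (-2)*(10) + (3)
= -42 - 20 + 3 = -59

-59


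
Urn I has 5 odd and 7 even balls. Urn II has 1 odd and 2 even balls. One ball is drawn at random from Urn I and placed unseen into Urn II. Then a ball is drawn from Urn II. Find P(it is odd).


P(transfer odd) = 5/12; P(transfer even) = 7/12
If odd transferred: Urn II has 2 odd of 4, so P(odd|odd moved) = 1/2
If even transferred: Urn II has 1 odd of 4, so P(odd|even moved) = 1/4
By total probability: P(odd) = 5/12*1/2 + 7/12*1/4 = 17/48

17/48


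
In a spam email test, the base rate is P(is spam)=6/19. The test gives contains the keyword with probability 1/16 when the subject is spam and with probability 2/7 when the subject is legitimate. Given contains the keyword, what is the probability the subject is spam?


P(A) = P(A|B)P(B) + P(A|B')P(B') = 1/16*6/19 + 2/7*13/19 = 229/1064
P(B|A) = P(A|B)P(B)/P(A) = (3/152)/(229/1064) = 21/229

21/229


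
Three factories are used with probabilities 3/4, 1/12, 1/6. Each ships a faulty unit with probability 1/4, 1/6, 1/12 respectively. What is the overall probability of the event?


P(A) = P(A|B1)P(B1) + P(A|B2)P(B2) + P(A|B3)P(B3)
= 1/4*3/4 + 1/6*1/12 + 1/12*1/6
= 3/16 + 1/72 + 1/72 = 31/144

31/144


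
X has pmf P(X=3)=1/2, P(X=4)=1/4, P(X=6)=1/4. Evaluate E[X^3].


E[X^3] = sum(x^3 * P(x))
= 27*1/2 + 64*1/4 + 216*1/4
= 167/2

167/2


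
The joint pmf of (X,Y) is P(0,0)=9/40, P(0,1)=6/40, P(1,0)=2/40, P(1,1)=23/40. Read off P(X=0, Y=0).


Read from table: P(X=0, Y=0) = 9/40

9/40


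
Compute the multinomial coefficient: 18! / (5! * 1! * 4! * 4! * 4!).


18! = 6402373705728000
Denominator: 5!=120 * 1!=1 * 4!=24 * 4!=24 * 4!=24
Coefficient = 6402373705728000 / 1658880 = 3859455600

3859455600


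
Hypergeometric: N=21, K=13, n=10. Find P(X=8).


P(X=8) = C(13,8)*C(8,2) / C(21,10)
= 1287*28 / 352716
= 36036/352716 = 33/323

33/323


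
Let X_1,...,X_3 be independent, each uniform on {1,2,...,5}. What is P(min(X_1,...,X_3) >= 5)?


P(min >= 5) = P(all X_i >= 5) = (P(X_1 >= 5))^3
= (1/5)^3 = 1/125

1/125


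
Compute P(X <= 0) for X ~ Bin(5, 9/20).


P(X<=0) = P(X=0)
= 161051/3200000
= 161051/3200000

161051/3200000


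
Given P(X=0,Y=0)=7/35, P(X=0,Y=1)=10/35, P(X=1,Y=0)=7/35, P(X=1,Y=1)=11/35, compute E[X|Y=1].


P(Y=1) = 21/35
E[X|Y=1] = (0*10 + 1*11)/21 = 11/21

11/21


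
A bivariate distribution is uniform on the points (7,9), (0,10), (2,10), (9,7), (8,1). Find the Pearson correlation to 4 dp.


Cov(X,Y) = -7.6800, Var(X) = 12.5600, Var(Y) = 11.4400
rho = Cov/(sqrt(VarX)*sqrt(VarY)) = -0.6407

-0.6407


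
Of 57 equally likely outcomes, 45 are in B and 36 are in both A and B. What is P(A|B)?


P(A|B) = P(A∩B)/P(B) = (36/57)/(45/57) = 36/45 = 4/5

4/5


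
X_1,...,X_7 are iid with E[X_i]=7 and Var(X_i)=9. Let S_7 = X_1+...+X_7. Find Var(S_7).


By independence, Var(S_n) = n*Var(X_1) = 7*9 = 63

63


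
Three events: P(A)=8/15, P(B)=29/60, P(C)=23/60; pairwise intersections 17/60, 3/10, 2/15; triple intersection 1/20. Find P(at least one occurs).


P(A∪B∪C) = P(A)+P(B)+P(C) - P(AB)-P(AC)-P(BC) + P(ABC)
= 8/15+29/60+23/60 - 17/60-3/10-2/15 + 1/20
= 11/15

11/15


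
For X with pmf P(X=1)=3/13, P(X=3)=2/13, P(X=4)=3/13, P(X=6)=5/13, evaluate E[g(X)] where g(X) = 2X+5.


E[2X+5] = sum(g(x)*P(x))
= 7*3/13 + 11*2/13 + 13*3/13 + 17*5/13
= 167/13

167/13


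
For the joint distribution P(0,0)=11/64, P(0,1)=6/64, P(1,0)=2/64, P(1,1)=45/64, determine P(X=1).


P(X=1) = P(1,0)+P(1,1) = 2/64 + 45/64 = 47/64

47/64


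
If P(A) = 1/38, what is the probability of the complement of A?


P(A') = 1 - P(A) = 1 - 1/38 = 37/38

37/38


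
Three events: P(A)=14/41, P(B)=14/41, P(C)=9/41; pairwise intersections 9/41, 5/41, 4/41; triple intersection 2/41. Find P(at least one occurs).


P(A∪B∪C) = P(A)+P(B)+P(C) - P(AB)-P(AC)-P(BC) + P(ABC)
= 14/41+14/41+9/41 - 9/41-5/41-4/41 + 2/41
= 21/41

21/41


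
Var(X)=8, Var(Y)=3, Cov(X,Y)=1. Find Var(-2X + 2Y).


Var(-2X + 2Y) = (-2)^2*Var(X) + 2^2*Var(Y) + 2*(-2)*2*Cov(X,Y)
= 4*8 + 4*3 - 8*1
= 32 + 12 - 8 = 36

36


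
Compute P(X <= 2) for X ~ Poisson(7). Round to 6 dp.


P(X<=2) = e^(-7)*7^0/0! + e^(-7)*7^1/1! + e^(-7)*7^2/2!
≈ 0.0009118820 + 0.0063831738 + 0.0223411082
= 0.0296361640
≈ 0.029636

0.029636


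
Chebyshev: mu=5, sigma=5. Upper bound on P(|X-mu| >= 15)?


k = 15/5 = 3
Chebyshev: P(|X-mu| >= k*sigma) <= 1/k^2 = 1/3^2 = 1/9

1/9


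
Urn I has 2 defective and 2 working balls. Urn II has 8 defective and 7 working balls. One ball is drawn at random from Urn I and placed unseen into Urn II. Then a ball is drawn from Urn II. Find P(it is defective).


P(transfer defective) = 2/4 = 1/2; P(transfer working) = 1/2
If defective transferred: Urn II has 9 defective of 16, so P(defective|defective moved) = 9/16
If working transferred: Urn II has 8 defective of 16, so P(defective|working moved) = 1/2
By total probability: P(defective) = 1/2*9/16 + 1/2*1/2 = 17/32

17/32


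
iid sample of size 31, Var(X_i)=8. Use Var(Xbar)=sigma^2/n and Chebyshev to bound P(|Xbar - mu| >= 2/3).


Var(Xbar) = Var(X)/n = 8/31
Chebyshev: P(|Xbar-mu| >= 2/3) <= Var(Xbar)/(2/3)^2 = (8/31)/(4/9) = 18/31

18/31


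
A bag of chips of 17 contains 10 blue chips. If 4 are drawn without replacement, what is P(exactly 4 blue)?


P(X=4) = C(10,4)*C(7,0) / C(17,4)
= 210*1 / 2380
= 210/2380 = 3/34

3/34


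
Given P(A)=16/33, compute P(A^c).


P(A') = 1 - P(A) = 1 - 16/33 = 17/33

17/33


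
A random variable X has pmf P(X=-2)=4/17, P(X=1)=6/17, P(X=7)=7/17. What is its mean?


E[X] = sum(x * P(x))
= -2*4/17 + 1*6/17 + 7*7/17
= 47/17

47/17


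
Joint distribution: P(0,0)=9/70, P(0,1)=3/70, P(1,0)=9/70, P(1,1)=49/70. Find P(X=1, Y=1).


Read from table: P(X=1, Y=1) = 49/70 = 7/10

7/10


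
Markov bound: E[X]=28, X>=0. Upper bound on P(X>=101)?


Markov: P(X >= a) <= E[X]/a
P(X >= 101) <= 28/101

28/101


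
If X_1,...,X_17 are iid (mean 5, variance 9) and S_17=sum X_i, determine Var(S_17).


By independence, Var(S_n) = n*Var(X_1) = 17*9 = 153

153


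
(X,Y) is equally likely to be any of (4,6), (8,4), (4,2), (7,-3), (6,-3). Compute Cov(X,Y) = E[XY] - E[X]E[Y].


E[X]=29/5, E[Y]=6/5, E[XY]=5
Cov(X,Y) = E[XY] - E[X]E[Y] = 5 - 29/5*6/5 = -49/25

-49/25


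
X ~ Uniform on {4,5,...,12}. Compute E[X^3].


E[X^3] = (1/9) * sum(x^3 for x=4..12)
= 6048/9 = 672

672


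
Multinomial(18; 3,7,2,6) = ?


18! = 6402373705728000
Denominator: 3!=6 * 7!=5040 * 2!=2 * 6!=720
Coefficient = 6402373705728000 / 43545600 = 147026880

147026880


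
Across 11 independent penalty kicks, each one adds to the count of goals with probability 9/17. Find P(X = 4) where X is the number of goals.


P(X=4) = C(11,4) * p^4 * (1-p)^7
= 330 * 6561/83521 * 2097152/410338673
= 4540606709760/34271896307633

4540606709760/34271896307633


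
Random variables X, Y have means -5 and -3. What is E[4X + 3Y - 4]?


E[4X + 3Y - 4] = 4*E[X] + 3*E[Y] - 4
= (4)*(-5) + (3)*(-3) + (-4)
= -20 - 9 - 4 = -33

-33


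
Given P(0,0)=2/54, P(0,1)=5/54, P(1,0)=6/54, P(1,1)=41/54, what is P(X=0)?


P(X=0) = P(0,0)+P(0,1) = 2/54 + 5/54 = 7/54

7/54


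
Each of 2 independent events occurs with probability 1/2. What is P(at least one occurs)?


P(at least one) = 1 - P(none)
P(none) = (1 - 1/2)^2 = (1/2)^2 = 1/4
P(at least one) = 1 - 1/4 = 3/4

3/4


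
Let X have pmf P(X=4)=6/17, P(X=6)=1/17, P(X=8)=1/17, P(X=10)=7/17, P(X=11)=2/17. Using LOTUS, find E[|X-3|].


E[|X-3|] = sum(g(x)*P(x))
= 1*6/17 + 3*1/17 + 5*1/17 + 7*7/17 + 8*2/17
= 79/17

79/17


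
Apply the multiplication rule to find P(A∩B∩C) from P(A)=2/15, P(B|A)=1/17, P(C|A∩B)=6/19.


P(A∩B∩C) = P(A) * P(B|A) * P(C|A∩B)
= 2/15 * 1/17 * 6/19
= 2/255 * 6/19 = 4/1615

4/1615


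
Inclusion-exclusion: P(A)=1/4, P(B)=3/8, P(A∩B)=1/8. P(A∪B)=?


P(A∪B) = P(A) + P(B) - P(A∩B)
= 1/4 + 3/8 - 1/8 = 1/2

1/2


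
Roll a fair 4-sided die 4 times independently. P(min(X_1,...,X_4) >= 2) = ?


P(min >= 2) = P(all X_i >= 2) = (P(X_1 >= 2))^4
= (3/4)^4 = 81/256

81/256


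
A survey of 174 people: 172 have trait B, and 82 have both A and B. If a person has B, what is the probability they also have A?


P(A|B) = P(A∩B)/P(B) = (82/174)/(172/174) = 82/172 = 41/86

41/86


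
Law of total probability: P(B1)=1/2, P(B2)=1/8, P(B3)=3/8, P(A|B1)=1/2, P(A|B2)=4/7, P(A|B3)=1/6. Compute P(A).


P(A) = P(A|B1)P(B1) + P(A|B2)P(B2) + P(A|B3)P(B3)
= 1/2*1/2 + 4/7*1/8 + 1/6*3/8
= 1/4 + 1/14 + 1/16 = 43/112

43/112


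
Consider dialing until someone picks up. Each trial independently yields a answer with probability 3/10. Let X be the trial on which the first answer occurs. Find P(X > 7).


P(X > 7) = P(first 7 trials all fail) = (1-p)^7 = (7/10)^7 = 823543/10000000

823543/10000000


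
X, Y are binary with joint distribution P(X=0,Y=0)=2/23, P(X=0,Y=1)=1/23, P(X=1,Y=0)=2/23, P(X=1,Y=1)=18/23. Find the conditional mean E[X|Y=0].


P(Y=0) = 4/23
E[X|Y=0] = (0*2 + 1*2)/4 = 2/4 = 1/2

1/2


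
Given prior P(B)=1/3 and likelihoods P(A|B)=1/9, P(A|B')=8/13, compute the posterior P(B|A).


P(A) = P(A|B)P(B) + P(A|B')P(B') = 1/9*1/3 + 8/13*2/3 = 157/351
P(B|A) = P(A|B)P(B)/P(A) = (1/27)/(157/351) = 13/157

13/157


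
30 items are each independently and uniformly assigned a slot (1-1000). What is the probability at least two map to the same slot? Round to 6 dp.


P(all different) = prod((1000-i)/1000 for i=0..29) = 0.644461
P(at least one match) = 1 - 0.644461 = 0.355539

0.355539


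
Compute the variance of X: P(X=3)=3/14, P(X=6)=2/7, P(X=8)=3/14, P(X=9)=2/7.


E[X] = 93/14, E[X^2] = 687/14
Var(X) = E[X^2] - (E[X])^2 = 687/14 - (93/14)^2 = 969/196

969/196


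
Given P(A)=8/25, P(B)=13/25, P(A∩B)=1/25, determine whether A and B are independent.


P(A)*P(B) = 8/25*13/25 = 104/625
P(A∩B) = 1/25 != 104/625, so not independent

No, A and B are not independent


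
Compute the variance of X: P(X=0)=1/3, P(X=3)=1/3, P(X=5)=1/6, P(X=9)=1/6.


E[X] = 10/3, E[X^2] = 62/3
Var(X) = E[X^2] - (E[X])^2 = 62/3 - (10/3)^2 = 86/9

86/9


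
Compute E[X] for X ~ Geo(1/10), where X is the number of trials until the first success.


For geometric (trials until first success), E[X] = 1/p = 1/(1/10) = 10

10


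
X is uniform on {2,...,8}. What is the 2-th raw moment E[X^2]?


E[X^2] = (1/7) * sum(x^2 for x=2..8)
= 203/7 = 29

29


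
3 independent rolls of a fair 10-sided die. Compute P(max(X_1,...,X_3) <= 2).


P(max <= 2) = P(all X_i <= 2) = (P(X_1 <= 2))^3
= (2/10)^3 = (1/5)^3 = 1/125

1/125


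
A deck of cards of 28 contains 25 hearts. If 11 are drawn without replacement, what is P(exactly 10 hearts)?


P(X=10) = C(25,10)*C(3,1) / C(28,11)
= 3268760*3 / 21474180
= 9806280/21474180 = 374/819

374/819


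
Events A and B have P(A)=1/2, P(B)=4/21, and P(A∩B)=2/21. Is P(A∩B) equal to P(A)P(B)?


P(A)*P(B) = 1/2*4/21 = 2/21
P(A∩B) = 2/21, which equals P(A)P(B), so independent

Yes, A and B are independent


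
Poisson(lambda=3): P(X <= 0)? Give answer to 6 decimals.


P(X<=0) = e^(-3)*3^0/0!
≈ 0.0497870684
≈ 0.049787

0.049787


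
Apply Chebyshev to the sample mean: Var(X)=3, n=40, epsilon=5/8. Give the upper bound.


Var(Xbar) = Var(X)/n = 3/40
Chebyshev: P(|Xbar-mu| >= 5/8) <= Var(Xbar)/(5/8)^2 = (3/40)/(25/64) = 24/125

24/125


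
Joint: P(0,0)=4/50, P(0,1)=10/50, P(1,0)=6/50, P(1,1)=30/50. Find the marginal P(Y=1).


P(Y=1) = P(0,1)+P(1,1) = 10/50 + 30/50 = 40/50 = 4/5

4/5


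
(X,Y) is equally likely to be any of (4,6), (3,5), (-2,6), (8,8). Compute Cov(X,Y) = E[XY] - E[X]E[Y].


E[X]=13/4, E[Y]=25/4, E[XY]=91/4
Cov(X,Y) = E[XY] - E[X]E[Y] = 91/4 - 13/4*25/4 = 39/16

39/16


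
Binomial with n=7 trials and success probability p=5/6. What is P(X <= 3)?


P(X<=3) = P(X=0) + P(X=1) + P(X=2) + P(X=3)
= 1/279936 + 35/279936 + 175/93312 + 4375/279936
= 617/34992

617/34992


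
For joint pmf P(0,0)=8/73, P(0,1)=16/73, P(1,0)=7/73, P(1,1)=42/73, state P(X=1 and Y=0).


Read from table: P(X=1, Y=0) = 7/73

7/73


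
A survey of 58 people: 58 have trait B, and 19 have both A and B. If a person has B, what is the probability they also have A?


P(A|B) = P(A∩B)/P(B) = (19/58)/(58/58) = 19/58

19/58


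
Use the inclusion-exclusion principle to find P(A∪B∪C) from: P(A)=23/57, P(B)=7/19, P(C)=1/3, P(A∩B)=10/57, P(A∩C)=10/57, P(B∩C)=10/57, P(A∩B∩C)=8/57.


P(A∪B∪C) = P(A)+P(B)+P(C) - P(AB)-P(AC)-P(BC) + P(ABC)
= 23/57+7/19+1/3 - 10/57-10/57-10/57 + 8/57
= 41/57

41/57


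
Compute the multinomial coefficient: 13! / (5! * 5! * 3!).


13! = 6227020800
Denominator: 5!=120 * 5!=120 * 3!=6
Coefficient = 6227020800 / 86400 = 72072

72072


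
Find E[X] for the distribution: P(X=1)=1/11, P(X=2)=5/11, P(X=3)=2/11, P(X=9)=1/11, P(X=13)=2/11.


E[X] = sum(x * P(x))
= 1*1/11 + 2*5/11 + 3*2/11 + 9*1/11 + 13*2/11
= 52/11

52/11


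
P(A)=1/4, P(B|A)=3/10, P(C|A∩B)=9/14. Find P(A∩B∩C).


P(A∩B∩C) = P(A) * P(B|A) * P(C|A∩B)
= 1/4 * 3/10 * 9/14
= 3/40 * 9/14 = 27/560

27/560


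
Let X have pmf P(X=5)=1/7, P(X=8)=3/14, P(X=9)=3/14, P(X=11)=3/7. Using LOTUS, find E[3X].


E[3X] = sum(g(x)*P(x))
= 15*1/7 + 24*3/14 + 27*3/14 + 33*3/7
= 381/14

381/14


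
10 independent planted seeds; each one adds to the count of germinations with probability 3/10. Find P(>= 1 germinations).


P(at least one) = 1 - P(none)
P(none) = (1 - 3/10)^10 = (7/10)^10 = 282475249/10000000000
P(at least one) = 1 - 282475249/10000000000 = 9717524751/10000000000

9717524751/10000000000


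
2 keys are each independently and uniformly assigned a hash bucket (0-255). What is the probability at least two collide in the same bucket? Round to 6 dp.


P(all different) = prod((256-i)/256 for i=0..1) = 0.996094
P(at least one match) = 1 - 0.996094 = 0.003906

0.003906


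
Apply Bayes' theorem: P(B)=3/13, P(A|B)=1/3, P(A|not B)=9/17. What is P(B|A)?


P(A) = P(A|B)P(B) + P(A|B')P(B') = 1/3*3/13 + 9/17*10/13 = 107/221
P(B|A) = P(A|B)P(B)/P(A) = (1/13)/(107/221) = 17/107

17/107


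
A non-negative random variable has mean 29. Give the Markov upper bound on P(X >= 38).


Markov: P(X >= a) <= E[X]/a
P(X >= 38) <= 29/38

29/38


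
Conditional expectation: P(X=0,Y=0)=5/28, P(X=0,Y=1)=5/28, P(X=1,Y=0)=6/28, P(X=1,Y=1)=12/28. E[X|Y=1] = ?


P(Y=1) = 17/28
E[X|Y=1] = (0*5 + 1*12)/17 = 12/17

12/17


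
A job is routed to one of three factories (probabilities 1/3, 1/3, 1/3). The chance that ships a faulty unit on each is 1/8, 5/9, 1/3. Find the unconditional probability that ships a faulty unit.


P(A) = P(A|B1)P(B1) + P(A|B2)P(B2) + P(A|B3)P(B3)
= 1/8*1/3 + 5/9*1/3 + 1/3*1/3
= 1/24 + 5/27 + 1/9 = 73/216

73/216


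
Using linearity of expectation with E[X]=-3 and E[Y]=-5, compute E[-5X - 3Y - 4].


E[-5X - 3Y - 4] = -5*E[X] - 3*E[Y] - 4
= (-5)*(-3) + (-3)*(-5) + (-4)
= 15 + 15 - 4 = 26

26


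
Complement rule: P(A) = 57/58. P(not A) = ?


P(A') = 1 - P(A) = 1 - 57/58 = 1/58

1/58


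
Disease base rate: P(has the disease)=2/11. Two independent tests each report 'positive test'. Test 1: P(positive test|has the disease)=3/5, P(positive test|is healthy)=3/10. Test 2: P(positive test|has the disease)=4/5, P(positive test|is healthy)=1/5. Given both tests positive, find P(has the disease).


After test 1: P(+) = 3/5*2/11 + 3/10*9/11 = 39/110
P(B|+) = (6/55)/(39/110) = 4/13
After test 2 (use post1 as new prior): P(+) = 4/5*4/13 + 1/5*9/13 = 5/13
P(B|+,+) = (16/65)/(5/13) = 16/25

16/25


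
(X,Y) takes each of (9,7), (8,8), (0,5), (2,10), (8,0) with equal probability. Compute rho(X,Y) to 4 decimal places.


Cov(X,Y) = -3.0000, Var(X) = 13.4400, Var(Y) = 11.6000
rho = Cov/(sqrt(VarX)*sqrt(VarY)) = -0.2403

-0.2403


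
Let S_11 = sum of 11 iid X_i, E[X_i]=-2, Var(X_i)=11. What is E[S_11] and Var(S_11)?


E[S_n] = n*mu = 11*-2 = -22
Var(S_n) = n*sigma^2 = 11*11 = 121

E[S_11]=-22, Var(S_11)=121


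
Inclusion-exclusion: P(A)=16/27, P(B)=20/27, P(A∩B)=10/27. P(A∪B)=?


P(A∪B) = P(A) + P(B) - P(A∩B)
= 16/27 + 20/27 - 10/27 = 26/27

26/27


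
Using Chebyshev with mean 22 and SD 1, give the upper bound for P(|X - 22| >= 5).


k = 5/1 = 5
Chebyshev: P(|X-mu| >= k*sigma) <= 1/k^2 = 1/5^2 = 1/25

1/25


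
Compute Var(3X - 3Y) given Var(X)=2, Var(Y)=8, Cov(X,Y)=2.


Var(3X - 3Y) = 3^2*Var(X) + (-3)^2*Var(Y) + 2*3*(-3)*Cov(X,Y)
= 9*2 + 9*8 - 18*2
= 18 + 72 - 36 = 54

54


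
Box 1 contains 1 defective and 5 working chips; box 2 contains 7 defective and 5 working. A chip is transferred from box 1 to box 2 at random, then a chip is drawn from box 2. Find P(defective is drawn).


P(transfer defective) = 1/6; P(transfer working) = 5/6
If defective transferred: Urn II has 8 defective of 13, so P(defective|defective moved) = 8/13
If working transferred: Urn II has 7 defective of 13, so P(defective|working moved) = 7/13
By total probability: P(defective) = 1/6*8/13 + 5/6*7/13 = 43/78

43/78


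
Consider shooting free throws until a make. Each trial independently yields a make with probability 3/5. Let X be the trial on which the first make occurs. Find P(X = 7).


P(X=7) = (1-p)^6 * p = (2/5)^6 * 3/5
= 64/15625 * 3/5 = 192/78125

192/78125


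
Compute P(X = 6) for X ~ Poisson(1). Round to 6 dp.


P(X=6) = e^(-1) * 1^6 / 6!
≈ 0.3678794412 * 1 / 720
≈ 0.000511

0.000511


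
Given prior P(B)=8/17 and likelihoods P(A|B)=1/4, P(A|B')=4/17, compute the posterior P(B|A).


P(A) = P(A|B)P(B) + P(A|B')P(B') = 1/4*8/17 + 4/17*9/17 = 70/289
P(B|A) = P(A|B)P(B)/P(A) = (2/17)/(70/289) = 17/35

17/35


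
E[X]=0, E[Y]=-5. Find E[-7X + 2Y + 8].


E[-7X + 2Y + 8] = -7*E[X] + 2*E[Y] + 8
= (-7)*(0) + (2)*(-5) + (8)
= 0 - 10 + 8 = -2

-2


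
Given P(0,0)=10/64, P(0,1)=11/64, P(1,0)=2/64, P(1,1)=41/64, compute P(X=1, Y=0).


Read from table: P(X=1, Y=0) = 2/64 = 1/32

1/32


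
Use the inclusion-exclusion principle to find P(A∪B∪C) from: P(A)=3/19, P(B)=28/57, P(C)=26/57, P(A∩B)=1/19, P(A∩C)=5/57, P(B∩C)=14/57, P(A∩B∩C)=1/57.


P(A∪B∪C) = P(A)+P(B)+P(C) - P(AB)-P(AC)-P(BC) + P(ABC)
= 3/19+28/57+26/57 - 1/19-5/57-14/57 + 1/57
= 14/19

14/19


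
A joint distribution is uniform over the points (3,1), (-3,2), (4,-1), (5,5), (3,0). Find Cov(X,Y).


E[X]=12/5, E[Y]=7/5, E[XY]=18/5
Cov(X,Y) = E[XY] - E[X]E[Y] = 18/5 - 12/5*7/5 = 6/25

6/25


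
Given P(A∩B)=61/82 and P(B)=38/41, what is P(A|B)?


P(A|B) = P(A∩B)/P(B) = (61/82)/(76/82) = 61/76

61/76


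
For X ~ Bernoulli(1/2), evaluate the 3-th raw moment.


For Bernoulli: X in {0,1}
E[X^3] = 0^3*(1-1/2) + 1^3*1/2 = 1/2

1/2


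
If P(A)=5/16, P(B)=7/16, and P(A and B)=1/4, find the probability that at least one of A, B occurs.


P(A∪B) = P(A) + P(B) - P(A∩B)
= 5/16 + 7/16 - 1/4 = 1/2

1/2


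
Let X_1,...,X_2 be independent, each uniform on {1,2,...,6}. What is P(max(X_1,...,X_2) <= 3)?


P(max <= 3) = P(all X_i <= 3) = (P(X_1 <= 3))^2
= (3/6)^2 = (1/2)^2 = 1/4

1/4


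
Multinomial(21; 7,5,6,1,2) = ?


21! = 51090942171709440000
Denominator: 7!=5040 * 5!=120 * 6!=720 * 1!=1 * 2!=2
Coefficient = 51090942171709440000 / 870912000 = 58663725120

58663725120


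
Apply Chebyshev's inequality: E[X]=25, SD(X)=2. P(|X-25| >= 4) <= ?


k = 4/2 = 2
Chebyshev: P(|X-mu| >= k*sigma) <= 1/k^2 = 1/2^2 = 1/4

1/4


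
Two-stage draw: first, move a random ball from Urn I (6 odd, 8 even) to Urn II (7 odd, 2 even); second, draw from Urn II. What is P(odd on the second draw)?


P(transfer odd) = 6/14 = 3/7; P(transfer even) = 4/7
If odd transferred: Urn II has 8 odd of 10, so P(odd|odd moved) = 4/5
If even transferred: Urn II has 7 odd of 10, so P(odd|even moved) = 7/10
By total probability: P(odd) = 3/7*4/5 + 4/7*7/10 = 26/35

26/35


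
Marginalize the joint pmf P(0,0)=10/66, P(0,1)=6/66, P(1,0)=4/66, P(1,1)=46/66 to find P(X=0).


P(X=0) = P(0,0)+P(0,1) = 10/66 + 6/66 = 16/66 = 8/33

8/33


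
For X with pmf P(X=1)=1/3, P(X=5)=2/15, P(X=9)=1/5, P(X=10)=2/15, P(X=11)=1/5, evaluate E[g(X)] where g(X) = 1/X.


E[1/X] = sum(g(x)*P(x))
= 1*1/3 + 1/5*2/15 + 1/9*1/5 + 1/10*2/15 + 1/11*1/5
= 1024/2475

1024/2475


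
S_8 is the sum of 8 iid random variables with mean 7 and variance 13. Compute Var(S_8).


By independence, Var(S_n) = n*Var(X_1) = 8*13 = 104

104


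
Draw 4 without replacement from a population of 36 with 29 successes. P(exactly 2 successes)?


P(X=2) = C(29,2)*C(7,2) / C(36,4)
= 406*21 / 58905
= 8526/58905 = 406/2805

406/2805


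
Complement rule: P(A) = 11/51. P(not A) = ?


P(A') = 1 - P(A) = 1 - 11/51 = 40/51

40/51


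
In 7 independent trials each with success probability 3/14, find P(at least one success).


P(at least one) = 1 - P(none)
P(none) = (1 - 3/14)^7 = (11/14)^7 = 19487171/105413504
P(at least one) = 1 - 19487171/105413504 = 85926333/105413504

85926333/105413504


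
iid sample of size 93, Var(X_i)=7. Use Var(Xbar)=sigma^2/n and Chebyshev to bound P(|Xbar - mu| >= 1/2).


Var(Xbar) = Var(X)/n = 7/93
Chebyshev: P(|Xbar-mu| >= 1/2) <= Var(Xbar)/(1/2)^2 = (7/93)/(1/4) = 28/93

28/93


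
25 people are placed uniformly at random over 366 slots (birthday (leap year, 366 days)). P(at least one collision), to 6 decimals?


P(all different) = prod((366-i)/366 for i=0..24) = 0.432316
P(at least one match) = 1 - 0.432316 = 0.567684

0.567684


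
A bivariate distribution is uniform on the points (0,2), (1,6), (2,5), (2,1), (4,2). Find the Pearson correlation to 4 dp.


Cov(X,Y) = -0.5600, Var(X) = 1.7600, Var(Y) = 3.7600
rho = Cov/(sqrt(VarX)*sqrt(VarY)) = -0.2177

-0.2177


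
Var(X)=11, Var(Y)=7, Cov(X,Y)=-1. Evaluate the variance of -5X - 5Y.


Var(-5X - 5Y) = (-5)^2*Var(X) + (-5)^2*Var(Y) + 2*(-5)*(-5)*Cov(X,Y)
= 25*11 + 25*7 + 50*(-1)
= 275 + 175 - 50 = 400

400
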